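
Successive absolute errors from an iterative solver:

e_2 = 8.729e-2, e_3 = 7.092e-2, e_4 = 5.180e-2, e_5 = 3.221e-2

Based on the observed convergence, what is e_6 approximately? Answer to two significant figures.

1.6e-2

First estimate the order: p ≈ ln(e_5/e_4) / ln(e_4/e_3) = ln(3.221e-2/5.180e-2)/ln(5.180e-2/7.092e-2) = ln(0.621815)/ln(0.7304) ≈ 1.5123.
Then e_6 ≈ e_5·(e_5/e_4)^p = 3.221e-2·(0.621815)^1.5123 = 3.221e-2·0.487477 ≈ 0.0157.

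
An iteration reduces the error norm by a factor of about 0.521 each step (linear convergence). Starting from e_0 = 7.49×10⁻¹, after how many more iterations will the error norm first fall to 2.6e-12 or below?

After k steps, e_k ≈ 7.49×10⁻¹·0.521^k.
Need 0.521^k ≤ 2.6e-12/7.49×10⁻¹ = 3.4713e-12.
k ≥ ln(3.4713e-12)/ln(0.521) = -26.3865/-0.65201 = 40.469.
Smallest integer k = 41.

41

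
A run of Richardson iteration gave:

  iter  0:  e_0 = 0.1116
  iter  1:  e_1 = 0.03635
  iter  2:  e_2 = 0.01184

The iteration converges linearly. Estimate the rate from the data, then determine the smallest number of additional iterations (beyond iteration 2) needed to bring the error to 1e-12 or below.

21

Rate ρ ≈ e_2/e_1 = 0.01184/0.03635 = 0.3257.
After j more steps, e_{2+j} ≈ 0.01184·ρ^j; need ρ^j ≤ 1e-12/0.01184 = 8.44595e-11.
j ≥ ln(8.44595e-11)/ln(0.3257) = -23.1947/-1.12178 = 20.677.
So 21 more iterations are needed.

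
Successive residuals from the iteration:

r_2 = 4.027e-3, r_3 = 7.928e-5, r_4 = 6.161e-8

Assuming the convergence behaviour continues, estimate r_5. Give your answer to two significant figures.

1.3e-13

First estimate the order: p ≈ ln(r_4/r_3) / ln(r_3/r_2) = ln(6.161e-8/7.928e-5)/ln(7.928e-5/4.027e-3) = ln(0.000777119)/ln(0.0196871) ≈ 1.8229.
Then r_5 ≈ r_4·(r_4/r_3)^p = 6.161e-8·(0.000777119)^1.8229 = 6.161e-8·2.1462e-06 ≈ 1.322e-13.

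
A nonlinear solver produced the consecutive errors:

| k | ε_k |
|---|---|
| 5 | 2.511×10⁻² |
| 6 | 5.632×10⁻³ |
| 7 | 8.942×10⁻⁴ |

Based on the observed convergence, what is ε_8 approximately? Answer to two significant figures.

9.3e-5

First estimate the order: p ≈ ln(ε_7/ε_6) / ln(ε_6/ε_5) = ln(8.942×10⁻⁴/5.632×10⁻³)/ln(5.632×10⁻³/2.511×10⁻²) = ln(0.158771)/ln(0.224293) ≈ 1.2311.
Then ε_8 ≈ ε_7·(ε_7/ε_6)^p = 8.942×10⁻⁴·(0.158771)^1.2311 = 8.942×10⁻⁴·0.103769 ≈ 9.279e-05.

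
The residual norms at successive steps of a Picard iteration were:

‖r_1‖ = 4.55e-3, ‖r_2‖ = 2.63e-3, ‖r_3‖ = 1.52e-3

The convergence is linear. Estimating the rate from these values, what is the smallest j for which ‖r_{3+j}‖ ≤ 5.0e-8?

Rate ρ ≈ ‖r_3‖/‖r_2‖ = 1.52e-3/2.63e-3 = 0.5779.
After j more steps, ‖r_{3+j}‖ ≈ 1.52e-3·ρ^j; need ρ^j ≤ 5.0e-8/1.52e-3 = 3.28947e-05.
j ≥ ln(3.28947e-05)/ln(0.5779) = -10.3222/-0.54835 = 18.824.
So 19 more iterations are needed.

19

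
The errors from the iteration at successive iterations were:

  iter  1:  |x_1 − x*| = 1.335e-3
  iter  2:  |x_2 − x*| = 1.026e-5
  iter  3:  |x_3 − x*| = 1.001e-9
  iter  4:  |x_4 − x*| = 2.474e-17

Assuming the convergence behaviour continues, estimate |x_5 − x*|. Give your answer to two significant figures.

9.2e-32

First estimate the order: p ≈ ln(|x_4 − x*|/|x_3 − x*|) / ln(|x_3 − x*|/|x_2 − x*|) = ln(2.474e-17/1.001e-9)/ln(1.001e-9/1.026e-5) = ln(2.47153e-08)/ln(9.75634e-05) ≈ 1.8967.
Then |x_5 − x*| ≈ |x_4 − x*|·(|x_4 − x*|/|x_3 − x*|)^p = 2.474e-17·(2.47153e-08)^1.8967 = 2.474e-17·3.73025e-15 ≈ 9.229e-32.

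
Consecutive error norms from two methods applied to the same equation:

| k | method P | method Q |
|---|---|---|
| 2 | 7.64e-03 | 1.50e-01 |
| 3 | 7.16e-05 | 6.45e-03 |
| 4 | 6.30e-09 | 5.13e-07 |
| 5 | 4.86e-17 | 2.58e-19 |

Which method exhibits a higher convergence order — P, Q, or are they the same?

Method P: p ≈ ln(4.86e-17/6.30e-09)/ln(6.30e-09/7.16e-05) ≈ 2.00.
Method Q: p ≈ ln(2.58e-19/5.13e-07)/ln(5.13e-07/6.45e-03) ≈ 3.00.
Method Q has the higher order (≈3.0 vs ≈2.0).

Q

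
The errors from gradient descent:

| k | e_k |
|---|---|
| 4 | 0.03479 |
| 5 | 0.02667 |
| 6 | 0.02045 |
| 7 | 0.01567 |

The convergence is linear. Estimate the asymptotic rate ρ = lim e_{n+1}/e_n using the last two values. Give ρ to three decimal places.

0.766

ρ ≈ e_7/e_6 = 0.01567/0.02045 = 0.76626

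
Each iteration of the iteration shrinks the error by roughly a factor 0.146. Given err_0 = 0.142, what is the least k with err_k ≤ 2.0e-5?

After k steps, err_k ≈ 0.142·0.146^k.
Need 0.146^k ≤ 2.0e-5/0.142 = 0.000140845.
k ≥ ln(0.000140845)/ln(0.146) = -8.8679/-1.92415 = 4.609.
Smallest integer k = 5.

5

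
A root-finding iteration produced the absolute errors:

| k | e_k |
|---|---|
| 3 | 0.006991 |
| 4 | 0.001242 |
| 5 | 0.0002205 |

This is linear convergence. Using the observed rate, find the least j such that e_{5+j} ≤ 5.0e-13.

12

Rate ρ ≈ e_5/e_4 = 0.0002205/0.001242 = 0.1775.
After j more steps, e_{5+j} ≈ 0.0002205·ρ^j; need ρ^j ≤ 5.0e-13/0.0002205 = 2.26757e-09.
j ≥ ln(2.26757e-09)/ln(0.1775) = -19.9046/-1.72878 = 11.514.
So 12 more iterations are needed.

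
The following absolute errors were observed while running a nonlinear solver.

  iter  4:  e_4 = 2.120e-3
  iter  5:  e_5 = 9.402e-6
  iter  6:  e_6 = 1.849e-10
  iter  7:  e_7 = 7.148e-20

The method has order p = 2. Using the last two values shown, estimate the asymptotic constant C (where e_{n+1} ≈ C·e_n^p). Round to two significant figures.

C ≈ e_7 / e_6^2
  = 7.148e-20 / (1.849e-10)^2
  = 7.148e-20 / 3.4188e-20 ≈ 2.0908

2.1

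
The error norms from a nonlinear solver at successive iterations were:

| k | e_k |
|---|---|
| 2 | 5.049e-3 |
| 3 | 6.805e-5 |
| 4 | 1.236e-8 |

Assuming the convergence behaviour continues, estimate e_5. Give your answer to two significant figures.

4.1e-16

First estimate the order: p ≈ ln(e_4/e_3) / ln(e_3/e_2) = ln(1.236e-8/6.805e-5)/ln(6.805e-5/5.049e-3) = ln(0.000181631)/ln(0.0134779) ≈ 2.0000.
Then e_5 ≈ e_4·(e_4/e_3)^p = 1.236e-8·(0.000181631)^2.0000 = 1.236e-8·3.29898e-08 ≈ 4.078e-16.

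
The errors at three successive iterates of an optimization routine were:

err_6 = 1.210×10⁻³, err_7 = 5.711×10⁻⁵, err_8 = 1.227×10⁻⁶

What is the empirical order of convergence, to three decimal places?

p ≈ ln(err_8/err_7) / ln(err_7/err_6)
  = ln(1.227×10⁻⁶/5.711×10⁻⁵) / ln(5.711×10⁻⁵/1.210×10⁻³)
  = ln(0.0214849) / ln(0.0471983)
  = -3.840405 / -3.053397 ≈ 1.257748

1.258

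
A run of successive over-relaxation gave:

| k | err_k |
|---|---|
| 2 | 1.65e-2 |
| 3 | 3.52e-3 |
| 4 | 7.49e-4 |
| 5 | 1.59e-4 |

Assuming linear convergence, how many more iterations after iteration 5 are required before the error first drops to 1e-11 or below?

11

Rate ρ ≈ err_5/err_4 = 1.59e-4/7.49e-4 = 0.2123.
After j more steps, err_{5+j} ≈ 1.59e-4·ρ^j; need ρ^j ≤ 1e-11/1.59e-4 = 6.28931e-08.
j ≥ ln(6.28931e-08)/ln(0.2123) = -16.5818/-1.54975 = 10.700.
So 11 more iterations are needed.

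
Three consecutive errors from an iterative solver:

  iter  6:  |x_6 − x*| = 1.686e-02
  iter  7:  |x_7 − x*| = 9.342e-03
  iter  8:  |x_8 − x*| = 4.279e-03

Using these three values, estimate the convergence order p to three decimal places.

1.322

p ≈ ln(|x_8 − x*|/|x_7 − x*|) / ln(|x_7 − x*|/|x_6 − x*|)
  = ln(4.279e-03/9.342e-03) / ln(9.342e-03/1.686e-02)
  = ln(0.458039) / ln(0.554093)
  = -0.780801 / -0.590423 ≈ 1.322443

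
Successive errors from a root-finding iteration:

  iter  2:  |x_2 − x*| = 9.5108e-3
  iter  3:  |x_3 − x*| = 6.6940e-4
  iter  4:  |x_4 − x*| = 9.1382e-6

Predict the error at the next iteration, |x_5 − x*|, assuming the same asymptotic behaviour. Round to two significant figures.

First estimate the order: p ≈ ln(|x_4 − x*|/|x_3 − x*|) / ln(|x_3 − x*|/|x_2 − x*|) = ln(9.1382e-6/6.6940e-4)/ln(6.6940e-4/9.5108e-3) = ln(0.0136513)/ln(0.0703831) ≈ 1.6180.
Then |x_5 − x*| ≈ |x_4 − x*|·(|x_4 − x*|/|x_3 − x*|)^p = 9.1382e-6·(0.0136513)^1.6180 = 9.1382e-6·0.000960974 ≈ 8.782e-09.

8.8e-9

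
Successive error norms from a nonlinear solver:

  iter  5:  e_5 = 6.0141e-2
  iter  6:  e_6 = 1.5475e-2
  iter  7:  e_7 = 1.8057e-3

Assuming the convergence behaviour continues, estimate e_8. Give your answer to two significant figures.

6.0e-5

First estimate the order: p ≈ ln(e_7/e_6) / ln(e_6/e_5) = ln(1.8057e-3/1.5475e-2)/ln(1.5475e-2/6.0141e-2) = ln(0.116685)/ln(0.257312) ≈ 1.5826.
Then e_8 ≈ e_7·(e_7/e_6)^p = 1.8057e-3·(0.116685)^1.5826 = 1.8057e-3·0.0333778 ≈ 6.027e-05.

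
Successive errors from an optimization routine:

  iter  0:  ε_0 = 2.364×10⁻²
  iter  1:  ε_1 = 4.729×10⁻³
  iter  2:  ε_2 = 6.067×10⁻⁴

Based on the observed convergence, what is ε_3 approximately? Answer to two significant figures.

4.4e-5

First estimate the order: p ≈ ln(ε_2/ε_1) / ln(ε_1/ε_0) = ln(6.067×10⁻⁴/4.729×10⁻³)/ln(4.729×10⁻³/2.364×10⁻²) = ln(0.128294)/ln(0.200042) ≈ 1.2760.
Then ε_3 ≈ ε_2·(ε_2/ε_1)^p = 6.067×10⁻⁴·(0.128294)^1.2760 = 6.067×10⁻⁴·0.0727899 ≈ 4.416e-05.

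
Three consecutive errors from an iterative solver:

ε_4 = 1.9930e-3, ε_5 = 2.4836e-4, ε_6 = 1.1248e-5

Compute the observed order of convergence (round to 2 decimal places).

p ≈ ln(ε_6/ε_5) / ln(ε_5/ε_4)
  = ln(1.1248e-5/2.4836e-4) / ln(2.4836e-4/1.9930e-3)
  = ln(0.0452891) / ln(0.124616)
  = -3.09469 / -2.08252 ≈ 1.48603

1.49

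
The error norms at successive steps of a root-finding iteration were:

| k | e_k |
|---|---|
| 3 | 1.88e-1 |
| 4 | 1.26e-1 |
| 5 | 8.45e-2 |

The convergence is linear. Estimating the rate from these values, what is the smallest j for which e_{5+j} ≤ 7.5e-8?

Rate ρ ≈ e_5/e_4 = 8.45e-2/1.26e-1 = 0.6706.
After j more steps, e_{5+j} ≈ 8.45e-2·ρ^j; need ρ^j ≤ 7.5e-8/8.45e-2 = 8.87574e-07.
j ≥ ln(8.87574e-07)/ln(0.6706) = -13.9348/-0.39958 = 34.874.
So 35 more iterations are needed.

35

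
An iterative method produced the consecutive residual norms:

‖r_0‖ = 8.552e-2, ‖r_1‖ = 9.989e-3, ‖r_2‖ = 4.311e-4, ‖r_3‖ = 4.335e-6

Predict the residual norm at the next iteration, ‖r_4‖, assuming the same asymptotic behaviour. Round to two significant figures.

First estimate the order: p ≈ ln(‖r_3‖/‖r_2‖) / ln(‖r_2‖/‖r_1‖) = ln(4.335e-6/4.311e-4)/ln(4.311e-4/9.989e-3) = ln(0.0100557)/ln(0.0431575) ≈ 1.4635.
Then ‖r_4‖ ≈ ‖r_3‖·(‖r_3‖/‖r_2‖)^p = 4.335e-6·(0.0100557)^1.4635 = 4.335e-6·0.0011927 ≈ 5.17e-09.

5.2e-9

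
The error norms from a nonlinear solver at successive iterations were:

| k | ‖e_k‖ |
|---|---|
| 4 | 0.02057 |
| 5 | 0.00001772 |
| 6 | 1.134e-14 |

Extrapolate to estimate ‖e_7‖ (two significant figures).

First estimate the order: p ≈ ln(‖e_6‖/‖e_5‖) / ln(‖e_5‖/‖e_4‖) = ln(1.134e-14/0.00001772)/ln(0.00001772/0.02057) = ln(6.39955e-10)/ln(0.000861449) ≈ 2.9998.
Then ‖e_7‖ ≈ ‖e_6‖·(‖e_6‖/‖e_5‖)^p = 1.134e-14·(6.39955e-10)^2.9998 = 1.134e-14·2.63201e-28 ≈ 2.985e-42.

3.0e-42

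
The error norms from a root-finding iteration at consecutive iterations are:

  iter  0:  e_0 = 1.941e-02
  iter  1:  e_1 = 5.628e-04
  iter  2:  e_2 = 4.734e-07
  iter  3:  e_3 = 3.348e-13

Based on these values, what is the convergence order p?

Consecutive ratios: e_3/e_2 = 3.348e-13/4.734e-07 = 7.07224e-07, e_2/e_1 = 4.734e-07/5.628e-04 = 0.000841151.
p ≈ ln(7.07224e-07)/ln(0.000841151) = -14.1619/-7.0807 ≈ 2.00.
So the convergence is quadratic (order 2).

2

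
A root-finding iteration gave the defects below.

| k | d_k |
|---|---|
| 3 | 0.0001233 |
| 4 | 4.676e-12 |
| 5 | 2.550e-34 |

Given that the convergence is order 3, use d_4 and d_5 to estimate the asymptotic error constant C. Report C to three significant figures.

2.49

C ≈ d_5 / d_4^3
  = 2.550e-34 / (4.676e-12)^3
  = 2.550e-34 / 1.02241e-34 ≈ 2.4941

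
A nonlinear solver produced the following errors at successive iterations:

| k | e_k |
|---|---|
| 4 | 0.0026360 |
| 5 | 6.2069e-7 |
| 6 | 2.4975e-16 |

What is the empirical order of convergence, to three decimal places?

2.590

p ≈ ln(e_6/e_5) / ln(e_5/e_4)
  = ln(2.4975e-16/6.2069e-7) / ln(6.2069e-7/0.0026360)
  = ln(4.02375e-10) / ln(0.000235467)
  = -21.633637 / -8.353940 ≈ 2.589633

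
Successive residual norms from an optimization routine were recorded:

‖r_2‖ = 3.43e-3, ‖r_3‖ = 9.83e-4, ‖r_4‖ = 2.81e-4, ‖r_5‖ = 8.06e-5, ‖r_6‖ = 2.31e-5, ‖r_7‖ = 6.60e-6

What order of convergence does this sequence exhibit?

Consecutive ratios: ‖r_7‖/‖r_6‖ = 6.60e-6/2.31e-5 = 0.285714, ‖r_6‖/‖r_5‖ = 2.31e-5/8.06e-5 = 0.2866.
p ≈ ln(0.285714)/ln(0.2866) = -1.2528/-1.2497 ≈ 1.00.
So the convergence is linear (order 1).

1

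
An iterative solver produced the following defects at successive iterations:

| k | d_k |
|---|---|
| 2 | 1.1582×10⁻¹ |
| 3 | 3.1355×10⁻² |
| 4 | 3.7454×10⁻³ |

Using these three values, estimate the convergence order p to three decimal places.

1.626

p ≈ ln(d_4/d_3) / ln(d_3/d_2)
  = ln(3.7454×10⁻³/3.1355×10⁻²) / ln(3.1355×10⁻²/1.1582×10⁻¹)
  = ln(0.119451) / ln(0.270722)
  = -2.124849 / -1.306663 ≈ 1.626165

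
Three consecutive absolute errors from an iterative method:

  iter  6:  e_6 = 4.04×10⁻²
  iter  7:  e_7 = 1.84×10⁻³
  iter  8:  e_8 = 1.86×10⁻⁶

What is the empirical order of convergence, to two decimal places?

2.23

p ≈ ln(e_8/e_7) / ln(e_7/e_6)
  = ln(1.86×10⁻⁶/1.84×10⁻³) / ln(1.84×10⁻³/4.04×10⁻²)
  = ln(0.00101087) / ln(0.0455446)
  = -6.89694 / -3.08906 ≈ 2.23270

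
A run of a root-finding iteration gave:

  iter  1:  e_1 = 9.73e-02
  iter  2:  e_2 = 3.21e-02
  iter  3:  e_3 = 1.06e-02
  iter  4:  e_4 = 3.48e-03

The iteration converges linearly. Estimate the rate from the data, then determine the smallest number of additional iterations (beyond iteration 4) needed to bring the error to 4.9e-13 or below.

Rate ρ ≈ e_4/e_3 = 3.48e-03/1.06e-02 = 0.3283.
After j more steps, e_{4+j} ≈ 3.48e-03·ρ^j; need ρ^j ≤ 4.9e-13/3.48e-03 = 1.40805e-10.
j ≥ ln(1.40805e-10)/ln(0.3283) = -22.6836/-1.11383 = 20.365.
So 21 more iterations are needed.

21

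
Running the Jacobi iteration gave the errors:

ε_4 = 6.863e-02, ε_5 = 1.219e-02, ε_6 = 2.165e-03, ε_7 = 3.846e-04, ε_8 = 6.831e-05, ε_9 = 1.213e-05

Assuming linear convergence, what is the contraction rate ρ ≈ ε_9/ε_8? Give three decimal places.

0.178

ρ ≈ ε_9/ε_8 = 1.213e-05/6.831e-05 = 0.17757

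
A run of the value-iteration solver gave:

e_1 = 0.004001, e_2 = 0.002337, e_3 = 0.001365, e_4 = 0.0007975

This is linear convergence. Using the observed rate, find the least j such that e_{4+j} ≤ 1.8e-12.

38

Rate ρ ≈ e_4/e_3 = 0.0007975/0.001365 = 0.5842.
After j more steps, e_{4+j} ≈ 0.0007975·ρ^j; need ρ^j ≤ 1.8e-12/0.0007975 = 2.25705e-09.
j ≥ ln(2.25705e-09)/ln(0.5842) = -19.9092/-0.53751 = 37.040.
So 38 more iterations are needed.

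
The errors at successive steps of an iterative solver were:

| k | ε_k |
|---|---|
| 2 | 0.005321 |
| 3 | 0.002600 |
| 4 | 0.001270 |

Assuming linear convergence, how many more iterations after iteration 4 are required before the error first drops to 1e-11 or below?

27

Rate ρ ≈ ε_4/ε_3 = 0.001270/0.002600 = 0.4885.
After j more steps, ε_{4+j} ≈ 0.001270·ρ^j; need ρ^j ≤ 1e-11/0.001270 = 7.87402e-09.
j ≥ ln(7.87402e-09)/ln(0.4885) = -18.6597/-0.71642 = 26.046.
So 27 more iterations are needed.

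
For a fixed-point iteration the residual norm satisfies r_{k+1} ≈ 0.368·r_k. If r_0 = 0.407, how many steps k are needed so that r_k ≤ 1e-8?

18

After k steps, r_k ≈ 0.407·0.368^k.
Need 0.368^k ≤ 1e-8/0.407 = 2.457e-08.
k ≥ ln(2.457e-08)/ln(0.368) = -17.5217/-0.99967 = 17.527.
Smallest integer k = 18.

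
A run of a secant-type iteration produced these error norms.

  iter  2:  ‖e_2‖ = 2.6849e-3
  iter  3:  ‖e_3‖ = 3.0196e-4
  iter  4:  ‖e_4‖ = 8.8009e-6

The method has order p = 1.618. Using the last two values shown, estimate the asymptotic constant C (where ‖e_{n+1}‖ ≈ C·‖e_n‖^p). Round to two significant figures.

C ≈ ‖e_4‖ / ‖e_3‖^1.618
  = 8.8009e-6 / (3.0196e-4)^1.618
  = 8.8009e-6 / 2.01631e-06 ≈ 4.3648

4.4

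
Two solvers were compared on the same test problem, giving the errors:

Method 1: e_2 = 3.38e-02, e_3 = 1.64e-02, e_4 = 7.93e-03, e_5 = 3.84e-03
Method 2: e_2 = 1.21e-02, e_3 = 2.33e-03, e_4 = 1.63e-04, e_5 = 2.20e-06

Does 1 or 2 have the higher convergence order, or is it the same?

2

Method 1: p ≈ ln(3.84e-03/7.93e-03)/ln(7.93e-03/1.64e-02) ≈ 1.00.
Method 2: p ≈ ln(2.20e-06/1.63e-04)/ln(1.63e-04/2.33e-03) ≈ 1.62.
Method 2 has the higher order (≈1.6 vs ≈1.0).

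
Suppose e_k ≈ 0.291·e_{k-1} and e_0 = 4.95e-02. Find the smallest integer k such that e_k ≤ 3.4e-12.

After k steps, e_k ≈ 4.95e-02·0.291^k.
Need 0.291^k ≤ 3.4e-12/4.95e-02 = 6.86869e-11.
k ≥ ln(6.86869e-11)/ln(0.291) = -23.4015/-1.23443 = 18.957.
Smallest integer k = 19.

19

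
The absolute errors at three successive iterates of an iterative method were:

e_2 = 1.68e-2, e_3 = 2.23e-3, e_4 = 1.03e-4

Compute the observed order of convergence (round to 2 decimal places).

p ≈ ln(e_4/e_3) / ln(e_3/e_2)
  = ln(1.03e-4/2.23e-3) / ln(2.23e-3/1.68e-2)
  = ln(0.0461883) / ln(0.132738)
  = -3.07503 / -2.01938 ≈ 1.52276

1.52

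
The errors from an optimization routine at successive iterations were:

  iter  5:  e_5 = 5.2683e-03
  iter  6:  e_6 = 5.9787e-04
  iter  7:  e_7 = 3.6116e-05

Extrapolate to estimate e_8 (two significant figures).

First estimate the order: p ≈ ln(e_7/e_6) / ln(e_6/e_5) = ln(3.6116e-05/5.9787e-04)/ln(5.9787e-04/5.2683e-03) = ln(0.0604078)/ln(0.113484) ≈ 1.2898.
Then e_8 ≈ e_7·(e_7/e_6)^p = 3.6116e-05·(0.0604078)^1.2898 = 3.6116e-05·0.0267827 ≈ 9.673e-07.

9.7e-7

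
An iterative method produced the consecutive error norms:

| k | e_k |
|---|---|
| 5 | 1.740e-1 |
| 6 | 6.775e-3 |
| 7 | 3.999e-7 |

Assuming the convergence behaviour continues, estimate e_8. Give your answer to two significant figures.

8.2e-20

First estimate the order: p ≈ ln(e_7/e_6) / ln(e_6/e_5) = ln(3.999e-7/6.775e-3)/ln(6.775e-3/1.740e-1) = ln(5.90258e-05)/ln(0.0389368) ≈ 3.0000.
Then e_8 ≈ e_7·(e_7/e_6)^p = 3.999e-7·(5.90258e-05)^3.0000 = 3.999e-7·2.05649e-13 ≈ 8.224e-20.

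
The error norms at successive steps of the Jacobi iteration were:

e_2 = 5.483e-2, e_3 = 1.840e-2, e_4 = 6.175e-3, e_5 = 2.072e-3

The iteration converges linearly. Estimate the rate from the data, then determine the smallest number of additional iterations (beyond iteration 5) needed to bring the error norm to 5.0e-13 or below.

21

Rate ρ ≈ e_5/e_4 = 2.072e-3/6.175e-3 = 0.3355.
After j more steps, e_{5+j} ≈ 2.072e-3·ρ^j; need ρ^j ≤ 5.0e-13/2.072e-3 = 2.41313e-10.
j ≥ ln(2.41313e-10)/ln(0.3355) = -22.1449/-1.09213 = 20.277.
So 21 more iterations are needed.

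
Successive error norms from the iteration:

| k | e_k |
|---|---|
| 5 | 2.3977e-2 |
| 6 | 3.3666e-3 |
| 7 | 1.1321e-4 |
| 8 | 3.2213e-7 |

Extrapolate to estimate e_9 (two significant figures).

1.3e-11

First estimate the order: p ≈ ln(e_8/e_7) / ln(e_7/e_6) = ln(3.2213e-7/1.1321e-4)/ln(1.1321e-4/3.3666e-3) = ln(0.00284542)/ln(0.0336274) ≈ 1.7280.
Then e_9 ≈ e_8·(e_8/e_7)^p = 3.2213e-7·(0.00284542)^1.7280 = 3.2213e-7·3.98809e-05 ≈ 1.285e-11.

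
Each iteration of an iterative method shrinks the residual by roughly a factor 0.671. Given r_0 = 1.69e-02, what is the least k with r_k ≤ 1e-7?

After k steps, r_k ≈ 1.69e-02·0.671^k.
Need 0.671^k ≤ 1e-7/1.69e-02 = 5.91716e-06.
k ≥ ln(5.91716e-06)/ln(0.671) = -12.0377/-0.39899 = 30.170.
Smallest integer k = 31.

31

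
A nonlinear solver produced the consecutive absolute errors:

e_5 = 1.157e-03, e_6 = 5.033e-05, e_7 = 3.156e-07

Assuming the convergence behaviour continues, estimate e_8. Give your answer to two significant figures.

8.6e-11

First estimate the order: p ≈ ln(e_7/e_6) / ln(e_6/e_5) = ln(3.156e-07/5.033e-05)/ln(5.033e-05/1.157e-03) = ln(0.00627061)/ln(0.0435004) ≈ 1.6178.
Then e_8 ≈ e_7·(e_7/e_6)^p = 3.156e-07·(0.00627061)^1.6178 = 3.156e-07·0.000273204 ≈ 8.622e-11.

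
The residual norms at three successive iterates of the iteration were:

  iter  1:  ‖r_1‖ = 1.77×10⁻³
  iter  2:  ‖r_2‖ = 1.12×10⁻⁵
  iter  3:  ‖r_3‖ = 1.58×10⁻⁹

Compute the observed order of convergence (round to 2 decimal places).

p ≈ ln(‖r_3‖/‖r_2‖) / ln(‖r_2‖/‖r_1‖)
  = ln(1.58×10⁻⁹/1.12×10⁻⁵) / ln(1.12×10⁻⁵/1.77×10⁻³)
  = ln(0.000141071) / ln(0.00632768)
  = -8.86625 / -5.06282 ≈ 1.75125

1.75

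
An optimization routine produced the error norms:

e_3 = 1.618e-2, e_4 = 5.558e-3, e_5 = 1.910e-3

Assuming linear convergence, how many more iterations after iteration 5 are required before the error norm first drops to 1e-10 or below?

16

Rate ρ ≈ e_5/e_4 = 1.910e-3/5.558e-3 = 0.3436.
After j more steps, e_{5+j} ≈ 1.910e-3·ρ^j; need ρ^j ≤ 1e-10/1.910e-3 = 5.2356e-08.
j ≥ ln(5.2356e-08)/ln(0.3436) = -16.7652/-1.06828 = 15.694.
So 16 more iterations are needed.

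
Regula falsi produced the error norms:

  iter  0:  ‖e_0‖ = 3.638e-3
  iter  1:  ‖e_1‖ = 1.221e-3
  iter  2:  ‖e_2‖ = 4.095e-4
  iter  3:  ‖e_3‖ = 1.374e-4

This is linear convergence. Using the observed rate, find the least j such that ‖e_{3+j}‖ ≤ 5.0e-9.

10

Rate ρ ≈ ‖e_3‖/‖e_2‖ = 1.374e-4/4.095e-4 = 0.3355.
After j more steps, ‖e_{3+j}‖ ≈ 1.374e-4·ρ^j; need ρ^j ≤ 5.0e-9/1.374e-4 = 3.63901e-05.
j ≥ ln(3.63901e-05)/ln(0.3355) = -10.2212/-1.09213 = 9.359.
So 10 more iterations are needed.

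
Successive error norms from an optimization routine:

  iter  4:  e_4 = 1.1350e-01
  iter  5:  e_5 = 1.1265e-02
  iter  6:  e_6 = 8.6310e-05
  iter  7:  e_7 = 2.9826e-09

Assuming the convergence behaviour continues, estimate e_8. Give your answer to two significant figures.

1.2e-18

First estimate the order: p ≈ ln(e_7/e_6) / ln(e_6/e_5) = ln(2.9826e-09/8.6310e-05)/ln(8.6310e-05/1.1265e-02) = ln(3.45568e-05)/ln(0.00766178) ≈ 2.1088.
Then e_8 ≈ e_7·(e_7/e_6)^p = 2.9826e-09·(3.45568e-05)^2.1088 = 2.9826e-09·3.90535e-10 ≈ 1.165e-18.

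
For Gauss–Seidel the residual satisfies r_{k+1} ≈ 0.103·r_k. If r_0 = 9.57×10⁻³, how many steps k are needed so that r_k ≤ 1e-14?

After k steps, r_k ≈ 9.57×10⁻³·0.103^k.
Need 0.103^k ≤ 1e-14/9.57×10⁻³ = 1.04493e-12.
k ≥ ln(1.04493e-12)/ln(0.103) = -27.5871/-2.27303 = 12.137.
Smallest integer k = 13.

13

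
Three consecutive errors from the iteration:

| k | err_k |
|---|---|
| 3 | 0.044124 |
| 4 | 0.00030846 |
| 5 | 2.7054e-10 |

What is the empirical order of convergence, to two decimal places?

2.81

p ≈ ln(err_5/err_4) / ln(err_4/err_3)
  = ln(2.7054e-10/0.00030846) / ln(0.00030846/0.044124)
  = ln(8.77067e-07) / ln(0.00699075)
  = -13.94668 / -4.96317 ≈ 2.81003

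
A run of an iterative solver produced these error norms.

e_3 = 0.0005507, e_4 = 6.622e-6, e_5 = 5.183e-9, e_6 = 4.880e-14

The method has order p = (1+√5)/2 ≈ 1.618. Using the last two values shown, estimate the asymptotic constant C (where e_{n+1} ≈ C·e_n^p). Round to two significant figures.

1.2

C ≈ e_6 / e_5^1.618
  = 4.880e-14 / (5.183e-9)^1.618
  = 4.880e-14 / 3.92819e-14 ≈ 1.2423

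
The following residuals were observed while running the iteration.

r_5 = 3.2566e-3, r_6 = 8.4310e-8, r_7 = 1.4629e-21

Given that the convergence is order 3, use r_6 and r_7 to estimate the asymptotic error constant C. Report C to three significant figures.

C ≈ r_7 / r_6^3
  = 1.4629e-21 / (8.4310e-8)^3
  = 1.4629e-21 / 5.9929e-22 ≈ 2.4411

2.44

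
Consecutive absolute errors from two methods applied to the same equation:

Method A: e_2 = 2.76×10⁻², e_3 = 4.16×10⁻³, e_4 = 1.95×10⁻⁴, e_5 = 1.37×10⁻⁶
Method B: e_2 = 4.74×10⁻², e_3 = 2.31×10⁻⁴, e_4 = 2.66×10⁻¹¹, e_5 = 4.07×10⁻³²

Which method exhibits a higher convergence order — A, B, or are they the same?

Method A: p ≈ ln(1.37×10⁻⁶/1.95×10⁻⁴)/ln(1.95×10⁻⁴/4.16×10⁻³) ≈ 1.62.
Method B: p ≈ ln(4.07×10⁻³²/2.66×10⁻¹¹)/ln(2.66×10⁻¹¹/2.31×10⁻⁴) ≈ 3.00.
Method B has the higher order (≈3.0 vs ≈1.6).

B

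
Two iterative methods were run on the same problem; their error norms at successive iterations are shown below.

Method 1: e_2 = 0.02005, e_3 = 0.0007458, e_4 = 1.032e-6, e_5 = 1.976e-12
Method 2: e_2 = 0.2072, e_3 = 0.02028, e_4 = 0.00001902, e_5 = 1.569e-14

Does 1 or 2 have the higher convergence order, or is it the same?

Method 1: p ≈ ln(1.976e-12/1.032e-6)/ln(1.032e-6/0.0007458) ≈ 2.00.
Method 2: p ≈ ln(1.569e-14/0.00001902)/ln(0.00001902/0.02028) ≈ 3.00.
Method 2 has the higher order (≈3.0 vs ≈2.0).

2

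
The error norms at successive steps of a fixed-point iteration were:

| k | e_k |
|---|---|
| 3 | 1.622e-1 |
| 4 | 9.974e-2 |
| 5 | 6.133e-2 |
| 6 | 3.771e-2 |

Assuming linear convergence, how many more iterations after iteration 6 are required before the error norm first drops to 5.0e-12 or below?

47

Rate ρ ≈ e_6/e_5 = 3.771e-2/6.133e-2 = 0.6149.
After j more steps, e_{6+j} ≈ 3.771e-2·ρ^j; need ρ^j ≤ 5.0e-12/3.771e-2 = 1.32591e-10.
j ≥ ln(1.32591e-10)/ln(0.6149) = -22.7438/-0.48630 = 46.769.
So 47 more iterations are needed.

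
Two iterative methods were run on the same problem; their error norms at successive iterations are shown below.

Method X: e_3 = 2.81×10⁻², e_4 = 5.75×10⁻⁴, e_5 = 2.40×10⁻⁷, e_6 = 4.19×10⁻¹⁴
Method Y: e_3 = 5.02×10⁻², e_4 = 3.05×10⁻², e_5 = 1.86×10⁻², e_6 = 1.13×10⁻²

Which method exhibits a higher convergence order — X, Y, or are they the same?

Method X: p ≈ ln(4.19×10⁻¹⁴/2.40×10⁻⁷)/ln(2.40×10⁻⁷/5.75×10⁻⁴) ≈ 2.00.
Method Y: p ≈ ln(1.13×10⁻²/1.86×10⁻²)/ln(1.86×10⁻²/3.05×10⁻²) ≈ 1.01.
Method X has the higher order (≈2.0 vs ≈1.0).

X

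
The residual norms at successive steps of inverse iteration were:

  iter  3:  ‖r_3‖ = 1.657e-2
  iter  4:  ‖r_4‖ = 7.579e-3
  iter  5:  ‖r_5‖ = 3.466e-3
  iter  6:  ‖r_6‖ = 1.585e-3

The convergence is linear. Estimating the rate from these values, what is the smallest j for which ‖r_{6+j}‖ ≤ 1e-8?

16

Rate ρ ≈ ‖r_6‖/‖r_5‖ = 1.585e-3/3.466e-3 = 0.4573.
After j more steps, ‖r_{6+j}‖ ≈ 1.585e-3·ρ^j; need ρ^j ≤ 1e-8/1.585e-3 = 6.30915e-06.
j ≥ ln(6.30915e-06)/ln(0.4573) = -11.9735/-0.78242 = 15.303.
So 16 more iterations are needed.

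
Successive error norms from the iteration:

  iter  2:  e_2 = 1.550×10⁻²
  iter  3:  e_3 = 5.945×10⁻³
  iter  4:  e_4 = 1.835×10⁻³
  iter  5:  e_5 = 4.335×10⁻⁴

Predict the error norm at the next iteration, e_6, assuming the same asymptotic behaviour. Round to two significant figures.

7.4e-5

First estimate the order: p ≈ ln(e_5/e_4) / ln(e_4/e_3) = ln(4.335×10⁻⁴/1.835×10⁻³)/ln(1.835×10⁻³/5.945×10⁻³) = ln(0.23624)/ln(0.308663) ≈ 1.2275.
Then e_6 ≈ e_5·(e_5/e_4)^p = 4.335×10⁻⁴·(0.23624)^1.2275 = 4.335×10⁻⁴·0.170134 ≈ 7.375e-05.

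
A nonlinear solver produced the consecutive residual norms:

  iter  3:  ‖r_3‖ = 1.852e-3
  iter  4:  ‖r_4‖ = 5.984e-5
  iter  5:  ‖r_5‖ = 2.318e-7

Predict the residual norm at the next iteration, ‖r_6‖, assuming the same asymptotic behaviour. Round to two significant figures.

First estimate the order: p ≈ ln(‖r_5‖/‖r_4‖) / ln(‖r_4‖/‖r_3‖) = ln(2.318e-7/5.984e-5)/ln(5.984e-5/1.852e-3) = ln(0.00387366)/ln(0.032311) ≈ 1.6180.
Then ‖r_6‖ ≈ ‖r_5‖·(‖r_5‖/‖r_4‖)^p = 2.318e-7·(0.00387366)^1.6180 = 2.318e-7·0.000125193 ≈ 2.902e-11.

2.9e-11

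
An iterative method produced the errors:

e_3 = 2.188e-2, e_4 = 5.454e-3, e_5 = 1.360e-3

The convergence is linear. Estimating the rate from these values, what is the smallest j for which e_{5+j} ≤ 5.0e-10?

Rate ρ ≈ e_5/e_4 = 1.360e-3/5.454e-3 = 0.2494.
After j more steps, e_{5+j} ≈ 1.360e-3·ρ^j; need ρ^j ≤ 5.0e-10/1.360e-3 = 3.67647e-07.
j ≥ ln(3.67647e-07)/ln(0.2494) = -14.8161/-1.38870 = 10.669.
So 11 more iterations are needed.

11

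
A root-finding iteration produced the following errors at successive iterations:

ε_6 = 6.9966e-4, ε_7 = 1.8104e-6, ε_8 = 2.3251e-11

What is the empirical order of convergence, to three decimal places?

1.891

p ≈ ln(ε_8/ε_7) / ln(ε_7/ε_6)
  = ln(2.3251e-11/1.8104e-6) / ln(1.8104e-6/6.9966e-4)
  = ln(1.2843e-05) / ln(0.00258754)
  = -11.262712 / -5.957048 ≈ 1.890653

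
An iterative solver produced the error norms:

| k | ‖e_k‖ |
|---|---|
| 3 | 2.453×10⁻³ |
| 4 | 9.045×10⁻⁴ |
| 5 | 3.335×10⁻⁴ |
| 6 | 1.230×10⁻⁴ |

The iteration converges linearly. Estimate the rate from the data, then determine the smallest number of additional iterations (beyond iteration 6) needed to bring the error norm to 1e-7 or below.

8

Rate ρ ≈ ‖e_6‖/‖e_5‖ = 1.230×10⁻⁴/3.335×10⁻⁴ = 0.3688.
After j more steps, ‖e_{6+j}‖ ≈ 1.230×10⁻⁴·ρ^j; need ρ^j ≤ 1e-7/1.230×10⁻⁴ = 0.000813008.
j ≥ ln(0.000813008)/ln(0.3688) = -7.1148/-0.99750 = 7.133.
So 8 more iterations are needed.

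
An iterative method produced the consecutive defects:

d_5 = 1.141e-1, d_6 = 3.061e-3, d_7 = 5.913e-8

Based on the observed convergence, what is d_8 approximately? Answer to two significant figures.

First estimate the order: p ≈ ln(d_7/d_6) / ln(d_6/d_5) = ln(5.913e-8/3.061e-3)/ln(3.061e-3/1.141e-1) = ln(1.93172e-05)/ln(0.0268273) ≈ 2.9999.
Then d_8 ≈ d_7·(d_7/d_6)^p = 5.913e-8·(1.93172e-05)^2.9999 = 5.913e-8·7.21612e-15 ≈ 4.267e-22.

4.3e-22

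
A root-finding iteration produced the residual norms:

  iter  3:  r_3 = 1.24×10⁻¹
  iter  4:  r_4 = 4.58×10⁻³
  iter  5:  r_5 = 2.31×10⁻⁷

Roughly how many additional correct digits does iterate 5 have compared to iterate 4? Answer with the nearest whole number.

4

Digits gained ≈ log₁₀(r_4/r_5) = log₁₀(4.58×10⁻³/2.31×10⁻⁷) = log₁₀(19826.8) ≈ 4.297.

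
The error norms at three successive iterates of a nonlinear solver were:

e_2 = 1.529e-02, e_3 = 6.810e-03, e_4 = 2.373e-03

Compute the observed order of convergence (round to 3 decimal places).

1.303

p ≈ ln(e_4/e_3) / ln(e_3/e_2)
  = ln(2.373e-03/6.810e-03) / ln(6.810e-03/1.529e-02)
  = ln(0.348458) / ln(0.445389)
  = -1.054238 / -0.808807 ≈ 1.303448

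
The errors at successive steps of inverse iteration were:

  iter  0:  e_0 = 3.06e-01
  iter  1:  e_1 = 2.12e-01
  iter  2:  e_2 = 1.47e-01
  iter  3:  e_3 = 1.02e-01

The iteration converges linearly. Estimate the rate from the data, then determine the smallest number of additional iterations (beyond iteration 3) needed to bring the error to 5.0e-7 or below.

Rate ρ ≈ e_3/e_2 = 1.02e-01/1.47e-01 = 0.6939.
After j more steps, e_{3+j} ≈ 1.02e-01·ρ^j; need ρ^j ≤ 5.0e-7/1.02e-01 = 4.90196e-06.
j ≥ ln(4.90196e-06)/ln(0.6939) = -12.2259/-0.36543 = 33.456.
So 34 more iterations are needed.

34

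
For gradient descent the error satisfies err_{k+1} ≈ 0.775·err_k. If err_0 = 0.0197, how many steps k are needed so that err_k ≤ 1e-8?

After k steps, err_k ≈ 0.0197·0.775^k.
Need 0.775^k ≤ 1e-8/0.0197 = 5.07614e-07.
k ≥ ln(5.07614e-07)/ln(0.775) = -14.4935/-0.25489 = 56.862.
Smallest integer k = 57.

57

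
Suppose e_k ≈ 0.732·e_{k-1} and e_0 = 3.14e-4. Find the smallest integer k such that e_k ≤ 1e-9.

41

After k steps, e_k ≈ 3.14e-4·0.732^k.
Need 0.732^k ≤ 1e-9/3.14e-4 = 3.18471e-06.
k ≥ ln(3.18471e-06)/ln(0.732) = -12.6571/-0.31197 = 40.572.
Smallest integer k = 41.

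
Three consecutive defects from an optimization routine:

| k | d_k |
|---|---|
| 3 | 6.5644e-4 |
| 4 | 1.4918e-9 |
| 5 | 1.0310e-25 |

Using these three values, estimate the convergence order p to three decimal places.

2.864

p ≈ ln(d_5/d_4) / ln(d_4/d_3)
  = ln(1.0310e-25/1.4918e-9) / ln(1.4918e-9/6.5644e-4)
  = ln(6.91111e-17) / ln(2.27256e-06)
  = -37.210816 / -12.994604 ≈ 2.863559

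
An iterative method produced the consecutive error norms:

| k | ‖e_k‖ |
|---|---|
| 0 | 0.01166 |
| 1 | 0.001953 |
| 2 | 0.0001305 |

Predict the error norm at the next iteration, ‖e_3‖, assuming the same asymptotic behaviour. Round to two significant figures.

First estimate the order: p ≈ ln(‖e_2‖/‖e_1‖) / ln(‖e_1‖/‖e_0‖) = ln(0.0001305/0.001953)/ln(0.001953/0.01166) = ln(0.0668203)/ln(0.167496) ≈ 1.5143.
Then ‖e_3‖ ≈ ‖e_2‖·(‖e_2‖/‖e_1‖)^p = 0.0001305·(0.0668203)^1.5143 = 0.0001305·0.0166172 ≈ 2.169e-06.

2.2e-6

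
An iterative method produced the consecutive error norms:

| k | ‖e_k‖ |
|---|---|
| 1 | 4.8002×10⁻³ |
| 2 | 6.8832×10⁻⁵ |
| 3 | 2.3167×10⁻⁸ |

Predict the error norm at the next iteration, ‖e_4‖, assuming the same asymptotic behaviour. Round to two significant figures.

6.6e-15

First estimate the order: p ≈ ln(‖e_3‖/‖e_2‖) / ln(‖e_2‖/‖e_1‖) = ln(2.3167×10⁻⁸/6.8832×10⁻⁵)/ln(6.8832×10⁻⁵/4.8002×10⁻³) = ln(0.000336573)/ln(0.0143394) ≈ 1.8839.
Then ‖e_4‖ ≈ ‖e_3‖·(‖e_3‖/‖e_2‖)^p = 2.3167×10⁻⁸·(0.000336573)^1.8839 = 2.3167×10⁻⁸·2.86658e-07 ≈ 6.641e-15.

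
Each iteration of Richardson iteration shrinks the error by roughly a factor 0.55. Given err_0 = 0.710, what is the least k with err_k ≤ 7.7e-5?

16

After k steps, err_k ≈ 0.710·0.55^k.
Need 0.55^k ≤ 7.7e-5/0.710 = 0.000108451.
k ≥ ln(0.000108451)/ln(0.55) = -9.1292/-0.59784 = 15.270.
Smallest integer k = 16.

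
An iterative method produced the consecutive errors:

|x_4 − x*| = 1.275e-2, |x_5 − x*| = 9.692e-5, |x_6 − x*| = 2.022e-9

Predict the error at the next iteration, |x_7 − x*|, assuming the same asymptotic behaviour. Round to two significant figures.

First estimate the order: p ≈ ln(|x_6 − x*|/|x_5 − x*|) / ln(|x_5 − x*|/|x_4 − x*|) = ln(2.022e-9/9.692e-5)/ln(9.692e-5/1.275e-2) = ln(2.08626e-05)/ln(0.00760157) ≈ 2.2088.
Then |x_7 − x*| ≈ |x_6 − x*|·(|x_6 − x*|/|x_5 − x*|)^p = 2.022e-9·(2.08626e-05)^2.2088 = 2.022e-9·4.58586e-11 ≈ 9.273e-20.

9.3e-20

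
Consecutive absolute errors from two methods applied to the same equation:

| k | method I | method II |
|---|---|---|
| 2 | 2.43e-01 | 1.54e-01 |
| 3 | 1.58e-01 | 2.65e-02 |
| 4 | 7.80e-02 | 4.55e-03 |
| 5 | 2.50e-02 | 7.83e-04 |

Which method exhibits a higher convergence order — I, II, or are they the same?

I

Method I: p ≈ ln(2.50e-02/7.80e-02)/ln(7.80e-02/1.58e-01) ≈ 1.61.
Method II: p ≈ ln(7.83e-04/4.55e-03)/ln(4.55e-03/2.65e-02) ≈ 1.00.
Method I has the higher order (≈1.6 vs ≈1.0).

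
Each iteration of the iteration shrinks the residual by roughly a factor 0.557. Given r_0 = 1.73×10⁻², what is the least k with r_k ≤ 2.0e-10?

32

After k steps, r_k ≈ 1.73×10⁻²·0.557^k.
Need 0.557^k ≤ 2.0e-10/1.73×10⁻² = 1.15607e-08.
k ≥ ln(1.15607e-08)/ln(0.557) = -18.2757/-0.58519 = 31.230.
Smallest integer k = 32.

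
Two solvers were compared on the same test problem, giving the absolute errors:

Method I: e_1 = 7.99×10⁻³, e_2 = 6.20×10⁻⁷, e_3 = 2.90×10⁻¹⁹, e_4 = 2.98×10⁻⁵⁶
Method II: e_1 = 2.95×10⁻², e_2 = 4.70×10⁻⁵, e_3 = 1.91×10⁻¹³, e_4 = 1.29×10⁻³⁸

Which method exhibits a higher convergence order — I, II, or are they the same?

same

Method I: p ≈ ln(2.98×10⁻⁵⁶/2.90×10⁻¹⁹)/ln(2.90×10⁻¹⁹/6.20×10⁻⁷) ≈ 3.00.
Method II: p ≈ ln(1.29×10⁻³⁸/1.91×10⁻¹³)/ln(1.91×10⁻¹³/4.70×10⁻⁵) ≈ 3.00.
Both orders ≈ 3.0 — effectively the same.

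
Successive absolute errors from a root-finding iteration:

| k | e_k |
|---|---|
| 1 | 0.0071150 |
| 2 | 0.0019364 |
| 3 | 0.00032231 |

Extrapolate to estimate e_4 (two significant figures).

First estimate the order: p ≈ ln(e_3/e_2) / ln(e_2/e_1) = ln(0.00032231/0.0019364)/ln(0.0019364/0.0071150) = ln(0.166448)/ln(0.272157) ≈ 1.3778.
Then e_4 ≈ e_3·(e_3/e_2)^p = 0.00032231·(0.166448)^1.3778 = 0.00032231·0.084543 ≈ 2.725e-05.

2.7e-5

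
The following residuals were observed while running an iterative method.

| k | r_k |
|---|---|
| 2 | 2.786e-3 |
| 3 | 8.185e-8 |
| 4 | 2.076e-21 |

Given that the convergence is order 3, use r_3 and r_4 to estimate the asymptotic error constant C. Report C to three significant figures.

3.79

C ≈ r_4 / r_3^3
  = 2.076e-21 / (8.185e-8)^3
  = 2.076e-21 / 5.48348e-22 ≈ 3.7859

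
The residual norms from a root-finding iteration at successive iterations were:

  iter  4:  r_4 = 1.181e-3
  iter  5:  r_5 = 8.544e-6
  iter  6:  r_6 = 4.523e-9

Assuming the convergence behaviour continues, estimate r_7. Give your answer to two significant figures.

4.4e-14

First estimate the order: p ≈ ln(r_6/r_5) / ln(r_5/r_4) = ln(4.523e-9/8.544e-6)/ln(8.544e-6/1.181e-3) = ln(0.000529377)/ln(0.00723455) ≈ 1.5305.
Then r_7 ≈ r_6·(r_6/r_5)^p = 4.523e-9·(0.000529377)^1.5305 = 4.523e-9·9.67659e-06 ≈ 4.377e-14.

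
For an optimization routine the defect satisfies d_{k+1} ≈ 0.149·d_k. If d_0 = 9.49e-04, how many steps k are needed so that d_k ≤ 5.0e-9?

After k steps, d_k ≈ 9.49e-04·0.149^k.
Need 0.149^k ≤ 5.0e-9/9.49e-04 = 5.2687e-06.
k ≥ ln(5.2687e-06)/ln(0.149) = -12.1537/-1.90381 = 6.384.
Smallest integer k = 7.

7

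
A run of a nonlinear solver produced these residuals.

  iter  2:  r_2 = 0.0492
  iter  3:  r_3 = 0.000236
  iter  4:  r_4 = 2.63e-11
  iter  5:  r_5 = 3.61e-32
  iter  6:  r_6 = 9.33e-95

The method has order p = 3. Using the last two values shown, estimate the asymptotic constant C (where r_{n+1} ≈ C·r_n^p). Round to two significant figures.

C ≈ r_6 / r_5^3
  = 9.33e-95 / (3.61e-32)^3
  = 9.33e-95 / 4.70459e-95 ≈ 1.9832

2.0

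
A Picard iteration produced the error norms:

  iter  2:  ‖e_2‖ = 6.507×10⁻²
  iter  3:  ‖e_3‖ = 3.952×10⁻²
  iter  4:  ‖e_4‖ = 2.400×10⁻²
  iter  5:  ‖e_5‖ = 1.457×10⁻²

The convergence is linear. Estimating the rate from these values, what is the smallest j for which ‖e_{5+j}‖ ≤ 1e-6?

Rate ρ ≈ ‖e_5‖/‖e_4‖ = 1.457×10⁻²/2.400×10⁻² = 0.6071.
After j more steps, ‖e_{5+j}‖ ≈ 1.457×10⁻²·ρ^j; need ρ^j ≤ 1e-6/1.457×10⁻² = 6.86342e-05.
j ≥ ln(6.86342e-05)/ln(0.6071) = -9.5867/-0.49906 = 19.210.
So 20 more iterations are needed.

20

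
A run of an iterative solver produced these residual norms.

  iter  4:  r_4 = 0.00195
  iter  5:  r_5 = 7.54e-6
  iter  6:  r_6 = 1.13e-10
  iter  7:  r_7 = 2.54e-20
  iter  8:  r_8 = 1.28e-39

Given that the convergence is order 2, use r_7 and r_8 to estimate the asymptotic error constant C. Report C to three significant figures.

C ≈ r_8 / r_7^2
  = 1.28e-39 / (2.54e-20)^2
  = 1.28e-39 / 6.4516e-40 ≈ 1.984

1.98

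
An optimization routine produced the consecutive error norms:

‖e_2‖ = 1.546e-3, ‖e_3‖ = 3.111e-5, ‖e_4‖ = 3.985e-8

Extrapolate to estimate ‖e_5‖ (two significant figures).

First estimate the order: p ≈ ln(‖e_4‖/‖e_3‖) / ln(‖e_3‖/‖e_2‖) = ln(3.985e-8/3.111e-5)/ln(3.111e-5/1.546e-3) = ln(0.00128094)/ln(0.0201229) ≈ 1.7052.
Then ‖e_5‖ ≈ ‖e_4‖·(‖e_4‖/‖e_3‖)^p = 3.985e-8·(0.00128094)^1.7052 = 3.985e-8·1.16885e-05 ≈ 4.658e-13.

4.7e-13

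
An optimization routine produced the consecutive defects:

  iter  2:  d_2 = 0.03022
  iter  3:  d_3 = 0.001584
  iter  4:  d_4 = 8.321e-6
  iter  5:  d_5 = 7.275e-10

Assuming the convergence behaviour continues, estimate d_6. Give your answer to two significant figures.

First estimate the order: p ≈ ln(d_5/d_4) / ln(d_4/d_3) = ln(7.275e-10/8.321e-6)/ln(8.321e-6/0.001584) = ln(8.74294e-05)/ln(0.00525316) ≈ 1.7803.
Then d_6 ≈ d_5·(d_5/d_4)^p = 7.275e-10·(8.74294e-05)^1.7803 = 7.275e-10·5.9557e-08 ≈ 4.333e-17.

4.3e-17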